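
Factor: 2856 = 2^3* 3^1*7^1*17^1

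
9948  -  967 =8981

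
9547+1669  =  11216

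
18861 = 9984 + 8877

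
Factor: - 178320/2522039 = -2^4*3^1*5^1*13^ ( - 1)*743^1*194003^(  -  1)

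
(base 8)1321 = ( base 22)1ah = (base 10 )721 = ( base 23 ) 188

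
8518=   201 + 8317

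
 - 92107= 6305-98412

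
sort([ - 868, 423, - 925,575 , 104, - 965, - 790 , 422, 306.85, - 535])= [  -  965, - 925, -868, -790, - 535 , 104, 306.85, 422, 423, 575]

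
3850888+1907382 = 5758270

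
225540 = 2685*84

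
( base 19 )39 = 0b1000010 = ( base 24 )2i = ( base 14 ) 4a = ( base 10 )66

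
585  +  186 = 771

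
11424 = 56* 204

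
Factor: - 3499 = -3499^1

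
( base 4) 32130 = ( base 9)1236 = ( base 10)924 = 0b1110011100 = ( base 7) 2460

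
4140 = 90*46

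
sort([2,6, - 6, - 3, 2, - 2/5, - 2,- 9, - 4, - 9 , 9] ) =[ - 9, - 9, - 6, - 4,-3, - 2, - 2/5, 2,2, 6, 9]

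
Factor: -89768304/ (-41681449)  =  2^4*3^3*131^(-1 ) *207797^1*318179^ ( - 1 ) 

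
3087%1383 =321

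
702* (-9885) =-6939270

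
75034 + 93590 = 168624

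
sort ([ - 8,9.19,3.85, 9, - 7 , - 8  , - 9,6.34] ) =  [ -9, - 8, - 8, - 7, 3.85,  6.34,9, 9.19 ] 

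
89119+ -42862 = 46257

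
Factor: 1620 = 2^2*3^4*5^1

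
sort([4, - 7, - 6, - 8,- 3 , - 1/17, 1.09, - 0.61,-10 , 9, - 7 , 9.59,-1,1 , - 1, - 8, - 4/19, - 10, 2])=[-10, - 10, - 8, - 8, - 7, - 7, - 6, - 3, - 1, -1, - 0.61, - 4/19, - 1/17, 1, 1.09, 2, 4,9, 9.59]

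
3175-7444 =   -  4269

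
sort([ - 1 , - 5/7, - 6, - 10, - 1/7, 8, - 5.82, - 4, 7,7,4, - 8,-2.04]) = [ - 10, - 8, - 6, - 5.82 , - 4, - 2.04, - 1, - 5/7, - 1/7 , 4,7, 7,8]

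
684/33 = 20 + 8/11 = 20.73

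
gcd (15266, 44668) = 2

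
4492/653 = 4492/653 = 6.88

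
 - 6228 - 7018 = - 13246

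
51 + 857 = 908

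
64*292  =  18688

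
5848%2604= 640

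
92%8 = 4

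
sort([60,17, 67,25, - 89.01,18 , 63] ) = [ - 89.01,17,  18 , 25,60, 63,67]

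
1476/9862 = 738/4931 = 0.15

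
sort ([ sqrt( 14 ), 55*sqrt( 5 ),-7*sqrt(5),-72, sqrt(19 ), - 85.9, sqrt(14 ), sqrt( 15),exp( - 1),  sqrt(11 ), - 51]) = [ - 85.9,-72,-51, - 7*sqrt( 5 ), exp ( - 1),sqrt( 11 ),sqrt(14 ),sqrt( 14 ), sqrt( 15 ), sqrt(19), 55 * sqrt( 5) ]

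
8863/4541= 1 + 4322/4541 = 1.95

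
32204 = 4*8051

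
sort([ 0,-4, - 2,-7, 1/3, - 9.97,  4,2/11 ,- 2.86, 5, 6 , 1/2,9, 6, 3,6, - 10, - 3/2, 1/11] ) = [-10,-9.97, - 7, - 4, - 2.86,-2, - 3/2,0, 1/11, 2/11, 1/3, 1/2, 3, 4, 5 , 6, 6,  6,9]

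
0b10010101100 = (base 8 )2254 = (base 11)998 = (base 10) 1196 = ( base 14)616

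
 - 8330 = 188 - 8518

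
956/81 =956/81= 11.80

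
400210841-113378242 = 286832599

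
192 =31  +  161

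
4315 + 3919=8234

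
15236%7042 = 1152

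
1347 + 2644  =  3991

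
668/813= 668/813 = 0.82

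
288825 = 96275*3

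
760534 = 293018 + 467516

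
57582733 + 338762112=396344845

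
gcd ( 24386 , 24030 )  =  178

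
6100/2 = 3050  =  3050.00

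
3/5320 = 3/5320 = 0.00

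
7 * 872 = 6104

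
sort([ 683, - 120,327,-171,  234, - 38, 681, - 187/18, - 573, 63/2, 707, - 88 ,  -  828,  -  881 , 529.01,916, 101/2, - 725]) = [ - 881, - 828, - 725, - 573, - 171, - 120, - 88, - 38,-187/18, 63/2 , 101/2,234,327 , 529.01,681, 683 , 707,916]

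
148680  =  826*180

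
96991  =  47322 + 49669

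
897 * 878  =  787566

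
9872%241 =232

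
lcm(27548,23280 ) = 1652880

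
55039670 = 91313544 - 36273874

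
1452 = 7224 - 5772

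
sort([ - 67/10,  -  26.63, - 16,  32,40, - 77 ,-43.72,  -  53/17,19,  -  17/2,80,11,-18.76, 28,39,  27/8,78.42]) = [ - 77,  -  43.72, - 26.63 , - 18.76,-16 ,- 17/2, - 67/10, - 53/17,27/8, 11, 19,28,32,39,40,  78.42,80 ]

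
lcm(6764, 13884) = 263796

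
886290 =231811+654479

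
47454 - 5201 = 42253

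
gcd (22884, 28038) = 6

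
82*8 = 656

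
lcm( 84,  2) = 84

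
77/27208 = 77/27208 = 0.00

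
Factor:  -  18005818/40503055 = - 2^1*5^( - 1 )*163^(  -  1 )*49697^(  -  1 )* 9002909^1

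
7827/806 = 7827/806 = 9.71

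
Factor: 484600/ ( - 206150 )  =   -9692/4123 = - 2^2*7^( - 1) * 19^ ( - 1 )*31^( - 1)*2423^1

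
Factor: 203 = 7^1*29^1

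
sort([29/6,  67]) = [29/6,67]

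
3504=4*876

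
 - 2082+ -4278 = -6360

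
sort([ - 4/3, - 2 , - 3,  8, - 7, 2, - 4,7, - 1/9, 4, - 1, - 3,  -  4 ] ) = [ - 7,- 4, - 4,-3,- 3, - 2, - 4/3, - 1 , - 1/9, 2, 4,7, 8]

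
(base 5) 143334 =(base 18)10EA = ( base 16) 17CE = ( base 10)6094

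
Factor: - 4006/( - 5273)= 2^1*2003^1*5273^(-1)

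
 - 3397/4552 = -1  +  1155/4552 = - 0.75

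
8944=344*26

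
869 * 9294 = 8076486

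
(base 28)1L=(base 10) 49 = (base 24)21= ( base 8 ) 61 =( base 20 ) 29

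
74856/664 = 112 + 61/83 = 112.73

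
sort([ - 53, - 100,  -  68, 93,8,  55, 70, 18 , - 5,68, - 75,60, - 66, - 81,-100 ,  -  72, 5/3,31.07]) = [  -  100,- 100,  -  81, - 75, -72, -68, - 66,  -  53,- 5,5/3, 8 , 18,  31.07,55,60, 68, 70,93]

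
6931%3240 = 451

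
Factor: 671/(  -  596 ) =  - 2^( -2)*11^1 *61^1 * 149^( -1)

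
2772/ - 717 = -924/239 = - 3.87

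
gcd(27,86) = 1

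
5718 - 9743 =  - 4025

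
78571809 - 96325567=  - 17753758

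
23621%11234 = 1153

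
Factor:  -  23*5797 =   -  11^1 * 17^1 *23^1 * 31^1 = -133331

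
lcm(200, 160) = 800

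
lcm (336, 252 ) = 1008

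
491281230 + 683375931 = 1174657161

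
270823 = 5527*49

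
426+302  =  728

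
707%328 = 51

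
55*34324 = 1887820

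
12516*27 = 337932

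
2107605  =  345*6109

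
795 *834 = 663030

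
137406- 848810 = -711404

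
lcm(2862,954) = 2862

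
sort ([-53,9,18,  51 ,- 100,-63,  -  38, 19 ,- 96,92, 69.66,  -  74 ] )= [-100, - 96,-74, - 63, - 53,-38,9 , 18 , 19 , 51,69.66,92 ]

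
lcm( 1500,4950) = 49500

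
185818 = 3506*53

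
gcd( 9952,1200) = 16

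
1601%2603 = 1601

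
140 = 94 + 46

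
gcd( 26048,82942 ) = 2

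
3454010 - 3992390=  - 538380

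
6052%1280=932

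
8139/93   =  87+16/31= 87.52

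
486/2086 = 243/1043 = 0.23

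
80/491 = 80/491 = 0.16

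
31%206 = 31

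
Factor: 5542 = 2^1*17^1*163^1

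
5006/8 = 2503/4= 625.75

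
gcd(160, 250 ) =10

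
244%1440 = 244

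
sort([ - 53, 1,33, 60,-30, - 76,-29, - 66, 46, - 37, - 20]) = [ - 76, - 66 , -53, - 37, - 30, - 29,-20, 1, 33 , 46,60]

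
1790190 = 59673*30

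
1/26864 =1/26864   =  0.00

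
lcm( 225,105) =1575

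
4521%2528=1993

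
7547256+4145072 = 11692328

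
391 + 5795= 6186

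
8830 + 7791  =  16621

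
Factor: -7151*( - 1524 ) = 2^2*3^1*127^1*7151^1 = 10898124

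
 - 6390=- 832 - 5558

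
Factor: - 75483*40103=-3027094749  =  - 3^2*7^1*17^1*337^1*8387^1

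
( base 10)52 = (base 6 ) 124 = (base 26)20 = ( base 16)34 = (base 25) 22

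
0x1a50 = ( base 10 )6736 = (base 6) 51104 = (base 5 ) 203421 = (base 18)12e4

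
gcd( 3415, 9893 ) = 1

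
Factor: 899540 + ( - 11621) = 887919 = 3^1*295973^1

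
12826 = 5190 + 7636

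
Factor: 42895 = 5^1*23^1 * 373^1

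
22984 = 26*884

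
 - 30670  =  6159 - 36829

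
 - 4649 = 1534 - 6183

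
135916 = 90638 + 45278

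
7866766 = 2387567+5479199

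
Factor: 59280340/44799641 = 2^2*5^1*7^1*17^( - 1)*113^( - 1) *23321^(-1)*423431^1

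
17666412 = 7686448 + 9979964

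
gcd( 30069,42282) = 9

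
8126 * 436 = 3542936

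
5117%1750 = 1617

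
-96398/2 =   -  48199 = - 48199.00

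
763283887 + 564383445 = 1327667332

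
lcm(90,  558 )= 2790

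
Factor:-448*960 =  - 2^12*3^1*5^1 *7^1 = -430080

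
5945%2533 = 879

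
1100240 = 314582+785658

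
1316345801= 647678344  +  668667457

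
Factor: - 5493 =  - 3^1* 1831^1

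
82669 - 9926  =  72743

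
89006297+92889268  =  181895565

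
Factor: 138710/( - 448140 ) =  - 13/42 =- 2^( - 1) *3^ ( - 1)*7^( - 1)* 13^1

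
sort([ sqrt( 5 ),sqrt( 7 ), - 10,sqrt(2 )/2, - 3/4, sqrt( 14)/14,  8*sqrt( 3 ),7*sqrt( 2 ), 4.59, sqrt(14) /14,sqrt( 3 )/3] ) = [ -10,-3/4,sqrt( 14 )/14 , sqrt(14)/14,  sqrt(3 )/3,sqrt( 2 )/2,sqrt( 5 ),sqrt( 7 ), 4.59,  7*sqrt( 2) , 8*sqrt( 3 )]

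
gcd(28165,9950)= 5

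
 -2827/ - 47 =2827/47  =  60.15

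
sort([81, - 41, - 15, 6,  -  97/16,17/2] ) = [ - 41, - 15, - 97/16, 6,17/2,  81] 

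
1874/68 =937/34 = 27.56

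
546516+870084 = 1416600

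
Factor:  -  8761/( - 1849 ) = 43^( - 2)*8761^1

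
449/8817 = 449/8817 =0.05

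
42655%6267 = 5053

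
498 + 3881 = 4379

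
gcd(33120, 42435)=1035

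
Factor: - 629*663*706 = -2^1*3^1*13^1*17^2*37^1*353^1 = -294421062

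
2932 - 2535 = 397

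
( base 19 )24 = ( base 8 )52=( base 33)19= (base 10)42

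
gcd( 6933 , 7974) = 3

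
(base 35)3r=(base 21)66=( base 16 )84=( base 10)132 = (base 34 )3U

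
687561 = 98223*7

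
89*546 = 48594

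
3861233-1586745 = 2274488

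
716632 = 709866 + 6766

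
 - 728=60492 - 61220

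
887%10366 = 887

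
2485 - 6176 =  -  3691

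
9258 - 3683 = 5575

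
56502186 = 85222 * 663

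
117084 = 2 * 58542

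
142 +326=468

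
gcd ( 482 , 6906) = 2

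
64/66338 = 32/33169 = 0.00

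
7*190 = 1330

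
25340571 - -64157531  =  89498102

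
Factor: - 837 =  - 3^3*31^1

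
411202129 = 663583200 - 252381071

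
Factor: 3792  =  2^4*3^1* 79^1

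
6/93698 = 3/46849 =0.00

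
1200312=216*5557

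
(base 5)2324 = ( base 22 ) f9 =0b101010011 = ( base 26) D1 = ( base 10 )339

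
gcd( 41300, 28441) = 7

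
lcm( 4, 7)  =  28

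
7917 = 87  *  91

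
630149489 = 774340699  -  144191210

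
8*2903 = 23224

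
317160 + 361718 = 678878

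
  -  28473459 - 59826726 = -88300185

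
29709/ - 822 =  - 37 + 235/274 = - 36.14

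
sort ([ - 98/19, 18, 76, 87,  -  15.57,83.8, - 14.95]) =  [ - 15.57,-14.95,-98/19, 18, 76, 83.8, 87]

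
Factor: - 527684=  - 2^2*29^1 * 4549^1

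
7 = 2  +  5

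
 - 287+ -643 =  - 930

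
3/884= 3/884 = 0.00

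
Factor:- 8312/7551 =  -2^3*3^( - 2 ) *839^( - 1)*1039^1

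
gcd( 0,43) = 43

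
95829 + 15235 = 111064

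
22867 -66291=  - 43424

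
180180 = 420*429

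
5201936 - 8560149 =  - 3358213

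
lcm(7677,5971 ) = 53739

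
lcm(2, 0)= 0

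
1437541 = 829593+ 607948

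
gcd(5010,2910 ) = 30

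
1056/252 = 4+4/21=4.19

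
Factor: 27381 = 3^1 * 9127^1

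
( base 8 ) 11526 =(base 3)20210100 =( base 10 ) 4950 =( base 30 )5F0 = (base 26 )78A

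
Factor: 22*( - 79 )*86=  -  2^2*11^1 * 43^1*79^1= -149468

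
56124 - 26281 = 29843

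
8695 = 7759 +936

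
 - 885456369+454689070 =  - 430767299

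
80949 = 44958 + 35991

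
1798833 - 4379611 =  - 2580778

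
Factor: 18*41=738 = 2^1*3^2*41^1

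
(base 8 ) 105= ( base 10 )69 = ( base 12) 59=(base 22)33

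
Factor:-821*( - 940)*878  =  677587720 = 2^3*5^1 * 47^1*439^1 * 821^1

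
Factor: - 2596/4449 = -2^2*3^( - 1)*11^1*59^1 * 1483^(  -  1 ) 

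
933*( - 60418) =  - 56369994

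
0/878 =0 = 0.00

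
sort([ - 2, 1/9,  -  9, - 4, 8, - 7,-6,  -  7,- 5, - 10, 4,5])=[ - 10, - 9, - 7, - 7, - 6, - 5, - 4, - 2, 1/9, 4, 5,8] 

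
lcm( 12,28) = 84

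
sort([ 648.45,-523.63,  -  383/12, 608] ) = [-523.63, - 383/12,608, 648.45]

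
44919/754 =59 + 433/754 = 59.57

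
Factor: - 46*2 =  - 92 = -2^2*23^1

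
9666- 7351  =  2315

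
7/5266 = 7/5266= 0.00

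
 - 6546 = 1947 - 8493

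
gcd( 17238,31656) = 6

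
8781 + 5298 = 14079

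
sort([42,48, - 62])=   [ - 62 , 42,48]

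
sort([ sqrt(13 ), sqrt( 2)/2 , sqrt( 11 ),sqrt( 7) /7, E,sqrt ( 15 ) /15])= [sqrt( 15)/15, sqrt(7)/7,sqrt( 2) /2 , E , sqrt( 11), sqrt(13)]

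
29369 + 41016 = 70385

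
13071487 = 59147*221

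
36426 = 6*6071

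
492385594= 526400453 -34014859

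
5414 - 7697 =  - 2283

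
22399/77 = 290 + 69/77 = 290.90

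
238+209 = 447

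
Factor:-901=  - 17^1*53^1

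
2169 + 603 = 2772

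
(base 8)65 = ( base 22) 29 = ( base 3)1222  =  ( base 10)53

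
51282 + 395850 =447132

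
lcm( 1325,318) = 7950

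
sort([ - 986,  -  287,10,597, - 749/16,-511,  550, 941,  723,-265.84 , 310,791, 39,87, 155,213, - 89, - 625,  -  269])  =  [  -  986, - 625,- 511, - 287, - 269, - 265.84, - 89, - 749/16,10,39, 87,155, 213,310,550,597, 723, 791,941]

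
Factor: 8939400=2^3* 3^1*5^2*47^1*317^1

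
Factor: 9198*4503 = 41418594 = 2^1 * 3^3 * 7^1*19^1 * 73^1 * 79^1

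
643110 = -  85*( - 7566) 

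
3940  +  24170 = 28110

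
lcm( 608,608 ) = 608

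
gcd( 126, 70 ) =14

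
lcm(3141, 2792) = 25128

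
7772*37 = 287564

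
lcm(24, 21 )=168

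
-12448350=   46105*( - 270) 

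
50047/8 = 6255 + 7/8= 6255.88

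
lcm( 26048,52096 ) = 52096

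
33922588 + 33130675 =67053263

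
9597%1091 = 869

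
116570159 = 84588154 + 31982005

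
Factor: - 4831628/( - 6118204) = 1207907/1529551 = 59^2 * 331^( - 1 )*347^1*4621^( - 1)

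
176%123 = 53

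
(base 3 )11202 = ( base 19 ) 6E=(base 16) 80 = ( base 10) 128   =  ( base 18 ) 72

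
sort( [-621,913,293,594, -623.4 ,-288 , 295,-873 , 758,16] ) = [ - 873,-623.4,-621 , - 288,16, 293, 295,594, 758 , 913 ]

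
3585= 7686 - 4101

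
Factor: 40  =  2^3*5^1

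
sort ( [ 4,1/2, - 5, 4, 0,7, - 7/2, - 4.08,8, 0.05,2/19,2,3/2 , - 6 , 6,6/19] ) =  [  -  6,  -  5 , - 4.08,-7/2,0, 0.05,  2/19,  6/19, 1/2,3/2,2,4,4,6,7,8 ] 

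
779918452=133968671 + 645949781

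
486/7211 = 486/7211 = 0.07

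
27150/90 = 301 +2/3 = 301.67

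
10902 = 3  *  3634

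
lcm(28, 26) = 364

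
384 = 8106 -7722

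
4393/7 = 627+4/7 = 627.57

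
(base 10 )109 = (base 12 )91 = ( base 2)1101101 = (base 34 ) 37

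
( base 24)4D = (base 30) 3J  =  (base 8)155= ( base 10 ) 109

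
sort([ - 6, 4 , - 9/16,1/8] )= [ - 6,-9/16, 1/8,4]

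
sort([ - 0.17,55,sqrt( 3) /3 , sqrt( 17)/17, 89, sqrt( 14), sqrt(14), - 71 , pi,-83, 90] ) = [ - 83, - 71 , - 0.17, sqrt( 17) /17,sqrt(3)/3, pi, sqrt( 14 ),sqrt(14),55,  89, 90 ] 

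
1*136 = 136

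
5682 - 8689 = - 3007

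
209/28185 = 209/28185 = 0.01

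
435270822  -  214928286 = 220342536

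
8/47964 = 2/11991 = 0.00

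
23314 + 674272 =697586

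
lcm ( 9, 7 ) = 63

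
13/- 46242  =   - 1+46229/46242 = - 0.00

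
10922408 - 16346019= - 5423611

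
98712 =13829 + 84883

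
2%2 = 0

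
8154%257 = 187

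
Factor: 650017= 650017^1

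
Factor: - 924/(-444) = 77/37 = 7^1*11^1*37^(-1 )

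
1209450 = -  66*(-18325 )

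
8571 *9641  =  82633011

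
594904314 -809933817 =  - 215029503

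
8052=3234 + 4818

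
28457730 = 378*75285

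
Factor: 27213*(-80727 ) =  - 2196823851 = - 3^2*47^1*71^1*193^1  *  379^1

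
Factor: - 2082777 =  - 3^1 *694259^1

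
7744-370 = 7374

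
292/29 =10 + 2/29=10.07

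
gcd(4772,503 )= 1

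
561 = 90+471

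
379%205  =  174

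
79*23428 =1850812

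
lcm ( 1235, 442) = 41990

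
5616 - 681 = 4935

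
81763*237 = 19377831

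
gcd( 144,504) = 72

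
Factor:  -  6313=  -  59^1*107^1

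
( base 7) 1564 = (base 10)634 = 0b1001111010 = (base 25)109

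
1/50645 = 1/50645 = 0.00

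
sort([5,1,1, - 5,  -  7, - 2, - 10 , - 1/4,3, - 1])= [  -  10, - 7,- 5, - 2, - 1, - 1/4, 1,  1 , 3, 5 ]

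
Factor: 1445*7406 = 10701670 = 2^1*5^1*7^1*17^2 *23^2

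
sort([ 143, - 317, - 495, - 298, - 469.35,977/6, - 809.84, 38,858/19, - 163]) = [ - 809.84, - 495, - 469.35, - 317, - 298, - 163, 38, 858/19, 143,977/6]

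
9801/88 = 891/8 = 111.38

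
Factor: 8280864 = 2^5*3^2*28753^1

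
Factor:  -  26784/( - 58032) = 2^1*3^1*13^(- 1 ) =6/13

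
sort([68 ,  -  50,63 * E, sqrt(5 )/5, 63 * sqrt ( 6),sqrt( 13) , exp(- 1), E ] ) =[ - 50,exp( - 1 ), sqrt( 5)/5, E,sqrt( 13 ), 68, 63*sqrt(6),63 * E] 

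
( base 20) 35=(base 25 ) 2f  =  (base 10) 65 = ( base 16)41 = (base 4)1001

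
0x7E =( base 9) 150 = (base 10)126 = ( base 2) 1111110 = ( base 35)3l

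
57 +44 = 101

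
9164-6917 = 2247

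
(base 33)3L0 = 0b111101111000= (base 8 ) 7570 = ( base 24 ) 6L0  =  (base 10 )3960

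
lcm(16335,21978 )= 1208790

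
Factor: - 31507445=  - 5^1 * 1231^1*5119^1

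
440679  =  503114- 62435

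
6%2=0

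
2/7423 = 2/7423 = 0.00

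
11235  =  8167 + 3068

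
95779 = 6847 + 88932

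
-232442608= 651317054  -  883759662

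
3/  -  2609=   -3/2609 = - 0.00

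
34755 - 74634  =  -39879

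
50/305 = 10/61= 0.16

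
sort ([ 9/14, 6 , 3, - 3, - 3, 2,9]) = [- 3, - 3,9/14,2, 3,6,9]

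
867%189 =111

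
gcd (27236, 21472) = 44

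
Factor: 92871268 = 2^2*7^2*473833^1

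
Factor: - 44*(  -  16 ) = 2^6* 11^1= 704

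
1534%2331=1534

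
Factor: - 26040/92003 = -2^3 * 3^1*5^1*7^1*31^1 * 92003^(  -  1) 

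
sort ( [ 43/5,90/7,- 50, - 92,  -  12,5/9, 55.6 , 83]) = [ - 92, - 50, - 12, 5/9, 43/5,90/7, 55.6 , 83] 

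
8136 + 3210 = 11346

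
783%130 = 3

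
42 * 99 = 4158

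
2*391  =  782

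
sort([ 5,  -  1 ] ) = [ - 1, 5]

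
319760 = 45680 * 7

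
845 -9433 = - 8588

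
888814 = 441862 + 446952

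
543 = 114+429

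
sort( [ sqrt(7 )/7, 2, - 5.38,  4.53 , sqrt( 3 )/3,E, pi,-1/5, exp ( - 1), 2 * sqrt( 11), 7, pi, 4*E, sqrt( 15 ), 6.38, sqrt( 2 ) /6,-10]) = [ - 10,-5.38, - 1/5, sqrt( 2)/6,exp(-1),sqrt ( 7 ) /7, sqrt(3) /3, 2,  E, pi,  pi, sqrt(15 ),4.53, 6.38, 2 * sqrt( 11 ),7, 4*E] 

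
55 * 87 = 4785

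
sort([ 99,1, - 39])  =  [ - 39,1,99] 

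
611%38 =3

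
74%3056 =74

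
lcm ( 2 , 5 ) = 10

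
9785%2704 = 1673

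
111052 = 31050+80002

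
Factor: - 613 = -613^1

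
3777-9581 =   -  5804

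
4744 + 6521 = 11265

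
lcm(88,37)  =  3256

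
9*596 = 5364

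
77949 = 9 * 8661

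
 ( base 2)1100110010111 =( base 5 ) 202201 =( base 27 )8QH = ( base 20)g7b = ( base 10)6551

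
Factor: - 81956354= - 2^1*17^2* 141793^1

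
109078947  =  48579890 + 60499057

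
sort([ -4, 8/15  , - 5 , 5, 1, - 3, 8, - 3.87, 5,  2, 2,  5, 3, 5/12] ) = [ - 5, - 4,  -  3.87,-3,5/12, 8/15 , 1,2, 2,  3, 5, 5,5, 8]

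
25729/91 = 282 + 67/91 = 282.74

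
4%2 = 0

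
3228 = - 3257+6485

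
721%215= 76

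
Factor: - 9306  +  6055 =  - 3251 =-3251^1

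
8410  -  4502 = 3908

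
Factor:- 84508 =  - 2^2*37^1* 571^1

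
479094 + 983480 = 1462574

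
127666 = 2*63833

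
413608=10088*41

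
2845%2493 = 352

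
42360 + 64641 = 107001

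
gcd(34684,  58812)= 1508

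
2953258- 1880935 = 1072323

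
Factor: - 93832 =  - 2^3*37^1*  317^1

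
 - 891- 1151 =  - 2042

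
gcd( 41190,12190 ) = 10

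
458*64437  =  29512146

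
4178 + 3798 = 7976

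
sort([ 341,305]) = [ 305,341]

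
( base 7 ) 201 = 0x63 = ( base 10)99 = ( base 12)83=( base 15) 69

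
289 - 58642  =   - 58353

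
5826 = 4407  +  1419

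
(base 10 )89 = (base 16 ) 59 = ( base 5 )324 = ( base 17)54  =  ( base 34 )2L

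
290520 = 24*12105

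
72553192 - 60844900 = 11708292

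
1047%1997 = 1047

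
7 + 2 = 9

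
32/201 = 32/201 =0.16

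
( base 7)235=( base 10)124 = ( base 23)59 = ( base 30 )44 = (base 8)174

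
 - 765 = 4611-5376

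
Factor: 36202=2^1 *23^1*787^1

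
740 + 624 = 1364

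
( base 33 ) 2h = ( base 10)83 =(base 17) 4F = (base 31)2l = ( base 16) 53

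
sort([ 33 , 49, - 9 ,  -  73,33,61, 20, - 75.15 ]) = [ - 75.15, - 73, - 9,20, 33, 33,49,  61 ]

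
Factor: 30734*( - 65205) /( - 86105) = 2^1*3^4*7^1 * 11^2*17^( - 1)*23^1 * 127^1*1013^(-1)  =  400802094/17221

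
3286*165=542190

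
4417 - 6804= - 2387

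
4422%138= 6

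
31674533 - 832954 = 30841579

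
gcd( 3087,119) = 7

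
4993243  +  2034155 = 7027398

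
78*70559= 5503602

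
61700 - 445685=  - 383985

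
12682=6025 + 6657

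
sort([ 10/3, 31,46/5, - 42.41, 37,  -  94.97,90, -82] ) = [ - 94.97,-82,-42.41, 10/3 , 46/5, 31, 37, 90] 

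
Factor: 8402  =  2^1*4201^1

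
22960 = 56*410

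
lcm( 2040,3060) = 6120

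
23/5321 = 23/5321 = 0.00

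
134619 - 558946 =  - 424327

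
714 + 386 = 1100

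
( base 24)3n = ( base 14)6b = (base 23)43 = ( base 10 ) 95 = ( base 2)1011111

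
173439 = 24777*7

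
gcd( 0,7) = 7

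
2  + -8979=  - 8977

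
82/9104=41/4552 = 0.01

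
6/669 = 2/223 = 0.01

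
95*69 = 6555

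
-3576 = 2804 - 6380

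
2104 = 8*263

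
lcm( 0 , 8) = 0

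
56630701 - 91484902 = -34854201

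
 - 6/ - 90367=6/90367  =  0.00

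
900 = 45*20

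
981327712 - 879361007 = 101966705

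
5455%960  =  655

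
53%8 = 5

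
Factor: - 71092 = - 2^2*7^1*2539^1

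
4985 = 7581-2596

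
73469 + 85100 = 158569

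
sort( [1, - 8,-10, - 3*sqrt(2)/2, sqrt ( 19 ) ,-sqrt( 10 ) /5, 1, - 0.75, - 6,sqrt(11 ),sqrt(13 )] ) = [ - 10, - 8, - 6,  -  3 * sqrt(2)/2,-0.75, - sqrt(10)/5, 1,1,sqrt(11 ),sqrt( 13),sqrt(19 )]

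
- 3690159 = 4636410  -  8326569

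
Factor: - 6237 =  - 3^4 * 7^1*11^1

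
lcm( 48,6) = 48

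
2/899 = 2/899 = 0.00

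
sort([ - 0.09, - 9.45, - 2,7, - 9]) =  [ - 9.45,-9, - 2, - 0.09, 7]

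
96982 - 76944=20038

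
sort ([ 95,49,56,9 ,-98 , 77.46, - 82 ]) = [ - 98, -82,9,49,  56,77.46 , 95] 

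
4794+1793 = 6587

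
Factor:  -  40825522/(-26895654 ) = 20412761/13447827 = 3^(  -  2) * 59^1*251^( - 1) * 5953^( - 1 )*345979^1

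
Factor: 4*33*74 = 2^3 * 3^1 * 11^1*37^1=9768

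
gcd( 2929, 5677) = 1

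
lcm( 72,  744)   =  2232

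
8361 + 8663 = 17024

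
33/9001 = 33/9001 = 0.00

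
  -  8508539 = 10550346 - 19058885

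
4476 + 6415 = 10891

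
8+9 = 17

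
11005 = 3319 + 7686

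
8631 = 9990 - 1359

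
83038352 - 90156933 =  - 7118581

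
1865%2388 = 1865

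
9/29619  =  1/3291 =0.00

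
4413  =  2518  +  1895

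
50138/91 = 50138/91 = 550.97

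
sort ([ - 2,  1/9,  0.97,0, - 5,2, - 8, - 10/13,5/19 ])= [- 8, - 5, - 2, -10/13,0, 1/9,5/19,0.97 , 2]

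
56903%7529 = 4200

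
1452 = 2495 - 1043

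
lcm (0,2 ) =0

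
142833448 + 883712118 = 1026545566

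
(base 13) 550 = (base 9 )1221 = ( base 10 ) 910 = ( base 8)1616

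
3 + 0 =3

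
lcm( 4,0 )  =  0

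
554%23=2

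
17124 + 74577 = 91701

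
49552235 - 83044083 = -33491848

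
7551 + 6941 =14492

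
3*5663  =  16989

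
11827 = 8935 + 2892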